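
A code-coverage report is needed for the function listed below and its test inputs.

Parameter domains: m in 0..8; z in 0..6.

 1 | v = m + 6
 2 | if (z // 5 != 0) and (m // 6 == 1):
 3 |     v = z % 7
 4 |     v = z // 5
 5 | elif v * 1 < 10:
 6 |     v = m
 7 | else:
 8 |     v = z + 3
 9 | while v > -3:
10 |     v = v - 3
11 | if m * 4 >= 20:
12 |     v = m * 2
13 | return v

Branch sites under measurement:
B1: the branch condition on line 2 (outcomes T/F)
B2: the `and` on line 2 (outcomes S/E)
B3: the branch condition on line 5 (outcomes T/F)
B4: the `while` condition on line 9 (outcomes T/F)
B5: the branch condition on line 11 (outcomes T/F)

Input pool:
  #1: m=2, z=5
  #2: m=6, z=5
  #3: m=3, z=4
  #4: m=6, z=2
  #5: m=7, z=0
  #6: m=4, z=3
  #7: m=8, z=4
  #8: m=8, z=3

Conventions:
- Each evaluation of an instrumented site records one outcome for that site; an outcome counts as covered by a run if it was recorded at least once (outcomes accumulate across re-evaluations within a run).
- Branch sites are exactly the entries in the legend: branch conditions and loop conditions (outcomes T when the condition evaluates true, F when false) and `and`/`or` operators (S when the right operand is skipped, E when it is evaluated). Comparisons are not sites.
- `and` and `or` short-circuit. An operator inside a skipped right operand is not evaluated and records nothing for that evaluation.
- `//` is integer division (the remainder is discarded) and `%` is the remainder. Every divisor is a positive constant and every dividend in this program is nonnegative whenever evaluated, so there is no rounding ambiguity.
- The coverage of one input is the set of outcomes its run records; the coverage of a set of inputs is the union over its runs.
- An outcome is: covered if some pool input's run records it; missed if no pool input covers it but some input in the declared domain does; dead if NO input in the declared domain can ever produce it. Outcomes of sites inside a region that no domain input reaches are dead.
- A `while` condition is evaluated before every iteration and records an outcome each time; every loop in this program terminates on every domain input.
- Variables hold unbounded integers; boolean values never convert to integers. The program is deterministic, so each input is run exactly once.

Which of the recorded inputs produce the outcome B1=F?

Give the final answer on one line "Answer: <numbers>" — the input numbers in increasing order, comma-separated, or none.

input #1 (m=2, z=5): produces B1=F
input #2 (m=6, z=5): does not produce B1=F
input #3 (m=3, z=4): produces B1=F
input #4 (m=6, z=2): produces B1=F
input #5 (m=7, z=0): produces B1=F
input #6 (m=4, z=3): produces B1=F
input #7 (m=8, z=4): produces B1=F
input #8 (m=8, z=3): produces B1=F

Answer: 1, 3, 4, 5, 6, 7, 8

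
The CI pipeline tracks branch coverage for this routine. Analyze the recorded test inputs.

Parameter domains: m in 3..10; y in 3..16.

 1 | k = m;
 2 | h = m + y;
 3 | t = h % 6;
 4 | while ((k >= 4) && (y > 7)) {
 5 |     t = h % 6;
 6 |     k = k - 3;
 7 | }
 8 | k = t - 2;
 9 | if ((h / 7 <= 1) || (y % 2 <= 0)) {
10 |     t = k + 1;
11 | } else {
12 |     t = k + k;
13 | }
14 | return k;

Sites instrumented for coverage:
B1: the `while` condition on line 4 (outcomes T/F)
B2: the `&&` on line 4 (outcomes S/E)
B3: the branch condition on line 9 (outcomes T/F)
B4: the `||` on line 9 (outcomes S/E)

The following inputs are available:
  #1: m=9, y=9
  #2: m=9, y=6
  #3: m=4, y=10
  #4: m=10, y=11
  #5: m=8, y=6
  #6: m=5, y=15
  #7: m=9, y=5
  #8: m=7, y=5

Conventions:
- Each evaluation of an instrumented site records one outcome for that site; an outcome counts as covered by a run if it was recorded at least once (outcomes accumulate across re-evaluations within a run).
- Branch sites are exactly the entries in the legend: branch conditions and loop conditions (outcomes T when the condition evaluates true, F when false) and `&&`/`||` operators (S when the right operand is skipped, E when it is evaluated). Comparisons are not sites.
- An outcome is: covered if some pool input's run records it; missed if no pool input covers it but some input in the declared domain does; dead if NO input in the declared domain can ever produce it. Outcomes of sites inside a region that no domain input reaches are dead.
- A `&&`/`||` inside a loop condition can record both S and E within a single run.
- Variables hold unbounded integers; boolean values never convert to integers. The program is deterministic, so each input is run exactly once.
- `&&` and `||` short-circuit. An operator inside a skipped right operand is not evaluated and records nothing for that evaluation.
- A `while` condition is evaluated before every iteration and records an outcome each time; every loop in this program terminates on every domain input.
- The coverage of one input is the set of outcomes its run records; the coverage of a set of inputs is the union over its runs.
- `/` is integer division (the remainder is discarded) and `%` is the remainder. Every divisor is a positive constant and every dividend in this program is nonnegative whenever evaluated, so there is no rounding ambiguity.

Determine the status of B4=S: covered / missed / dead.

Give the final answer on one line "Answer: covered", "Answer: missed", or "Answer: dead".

B4=S is recorded by pool input(s) 8 -> covered

Answer: covered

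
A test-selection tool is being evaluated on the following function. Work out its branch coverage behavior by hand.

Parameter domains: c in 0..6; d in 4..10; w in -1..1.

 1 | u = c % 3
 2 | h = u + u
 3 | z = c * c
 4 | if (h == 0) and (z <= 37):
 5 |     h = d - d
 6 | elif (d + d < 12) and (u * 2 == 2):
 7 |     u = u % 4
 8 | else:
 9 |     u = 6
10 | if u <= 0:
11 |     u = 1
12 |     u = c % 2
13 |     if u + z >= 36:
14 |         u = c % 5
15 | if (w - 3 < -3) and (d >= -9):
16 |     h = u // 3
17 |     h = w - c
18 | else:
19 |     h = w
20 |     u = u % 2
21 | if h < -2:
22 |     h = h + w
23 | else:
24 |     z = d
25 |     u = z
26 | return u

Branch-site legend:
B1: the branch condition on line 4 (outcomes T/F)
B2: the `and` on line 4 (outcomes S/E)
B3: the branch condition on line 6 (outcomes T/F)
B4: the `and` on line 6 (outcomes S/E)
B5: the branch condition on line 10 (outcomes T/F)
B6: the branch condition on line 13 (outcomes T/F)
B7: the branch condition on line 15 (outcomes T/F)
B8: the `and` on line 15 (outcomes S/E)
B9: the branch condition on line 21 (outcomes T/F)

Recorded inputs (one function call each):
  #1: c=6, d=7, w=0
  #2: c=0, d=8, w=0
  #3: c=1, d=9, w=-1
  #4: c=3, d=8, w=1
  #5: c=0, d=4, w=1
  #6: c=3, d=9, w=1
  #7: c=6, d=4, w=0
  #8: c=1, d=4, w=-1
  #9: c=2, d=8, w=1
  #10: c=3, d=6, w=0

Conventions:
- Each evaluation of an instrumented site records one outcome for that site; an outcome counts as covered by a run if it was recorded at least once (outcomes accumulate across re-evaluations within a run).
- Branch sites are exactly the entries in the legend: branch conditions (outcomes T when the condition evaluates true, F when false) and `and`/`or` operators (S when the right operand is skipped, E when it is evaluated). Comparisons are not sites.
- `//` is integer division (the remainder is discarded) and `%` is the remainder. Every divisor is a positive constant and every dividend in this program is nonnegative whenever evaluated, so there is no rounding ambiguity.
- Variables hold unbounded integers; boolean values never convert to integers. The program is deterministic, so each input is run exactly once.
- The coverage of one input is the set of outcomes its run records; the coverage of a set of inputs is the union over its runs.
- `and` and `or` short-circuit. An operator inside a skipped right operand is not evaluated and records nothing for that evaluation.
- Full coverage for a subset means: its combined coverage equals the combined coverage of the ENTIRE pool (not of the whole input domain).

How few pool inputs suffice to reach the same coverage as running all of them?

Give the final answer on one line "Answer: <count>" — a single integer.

input #1, c=6, d=7, w=0: outcomes B1=T, B2=E, B5=T, B6=T, B7=F, B8=S, B9=F
input #2, c=0, d=8, w=0: outcomes B1=T, B2=E, B5=T, B6=F, B7=F, B8=S, B9=F
input #3, c=1, d=9, w=-1: outcomes B1=F, B2=S, B3=F, B4=S, B5=F, B7=T, B8=E, B9=F
input #4, c=3, d=8, w=1: outcomes B1=T, B2=E, B5=T, B6=F, B7=F, B8=S, B9=F
input #5, c=0, d=4, w=1: outcomes B1=T, B2=E, B5=T, B6=F, B7=F, B8=S, B9=F
input #6, c=3, d=9, w=1: outcomes B1=T, B2=E, B5=T, B6=F, B7=F, B8=S, B9=F
input #7, c=6, d=4, w=0: outcomes B1=T, B2=E, B5=T, B6=T, B7=F, B8=S, B9=F
input #8, c=1, d=4, w=-1: outcomes B1=F, B2=S, B3=T, B4=E, B5=F, B7=T, B8=E, B9=F
input #9, c=2, d=8, w=1: outcomes B1=F, B2=S, B3=F, B4=S, B5=F, B7=F, B8=S, B9=F
input #10, c=3, d=6, w=0: outcomes B1=T, B2=E, B5=T, B6=F, B7=F, B8=S, B9=F
pool-wide coverage (17 outcomes): B1=T, B1=F, B2=S, B2=E, B3=T, B3=F, B4=S, B4=E, B5=T, B5=F, B6=T, B6=F, B7=T, B7=F, B8=S, B8=E, B9=F
size 1 is not enough: best union over all size-1 subsets is 8/17
size 2 is not enough: best union over all size-2 subsets is 14/17
size 3 is not enough: best union over all size-3 subsets is 16/17
inputs {1, 2, 3, 8} (size 4) cover everything; no size-4 subset with a lexicographically smaller index list covers all 17

Answer: 4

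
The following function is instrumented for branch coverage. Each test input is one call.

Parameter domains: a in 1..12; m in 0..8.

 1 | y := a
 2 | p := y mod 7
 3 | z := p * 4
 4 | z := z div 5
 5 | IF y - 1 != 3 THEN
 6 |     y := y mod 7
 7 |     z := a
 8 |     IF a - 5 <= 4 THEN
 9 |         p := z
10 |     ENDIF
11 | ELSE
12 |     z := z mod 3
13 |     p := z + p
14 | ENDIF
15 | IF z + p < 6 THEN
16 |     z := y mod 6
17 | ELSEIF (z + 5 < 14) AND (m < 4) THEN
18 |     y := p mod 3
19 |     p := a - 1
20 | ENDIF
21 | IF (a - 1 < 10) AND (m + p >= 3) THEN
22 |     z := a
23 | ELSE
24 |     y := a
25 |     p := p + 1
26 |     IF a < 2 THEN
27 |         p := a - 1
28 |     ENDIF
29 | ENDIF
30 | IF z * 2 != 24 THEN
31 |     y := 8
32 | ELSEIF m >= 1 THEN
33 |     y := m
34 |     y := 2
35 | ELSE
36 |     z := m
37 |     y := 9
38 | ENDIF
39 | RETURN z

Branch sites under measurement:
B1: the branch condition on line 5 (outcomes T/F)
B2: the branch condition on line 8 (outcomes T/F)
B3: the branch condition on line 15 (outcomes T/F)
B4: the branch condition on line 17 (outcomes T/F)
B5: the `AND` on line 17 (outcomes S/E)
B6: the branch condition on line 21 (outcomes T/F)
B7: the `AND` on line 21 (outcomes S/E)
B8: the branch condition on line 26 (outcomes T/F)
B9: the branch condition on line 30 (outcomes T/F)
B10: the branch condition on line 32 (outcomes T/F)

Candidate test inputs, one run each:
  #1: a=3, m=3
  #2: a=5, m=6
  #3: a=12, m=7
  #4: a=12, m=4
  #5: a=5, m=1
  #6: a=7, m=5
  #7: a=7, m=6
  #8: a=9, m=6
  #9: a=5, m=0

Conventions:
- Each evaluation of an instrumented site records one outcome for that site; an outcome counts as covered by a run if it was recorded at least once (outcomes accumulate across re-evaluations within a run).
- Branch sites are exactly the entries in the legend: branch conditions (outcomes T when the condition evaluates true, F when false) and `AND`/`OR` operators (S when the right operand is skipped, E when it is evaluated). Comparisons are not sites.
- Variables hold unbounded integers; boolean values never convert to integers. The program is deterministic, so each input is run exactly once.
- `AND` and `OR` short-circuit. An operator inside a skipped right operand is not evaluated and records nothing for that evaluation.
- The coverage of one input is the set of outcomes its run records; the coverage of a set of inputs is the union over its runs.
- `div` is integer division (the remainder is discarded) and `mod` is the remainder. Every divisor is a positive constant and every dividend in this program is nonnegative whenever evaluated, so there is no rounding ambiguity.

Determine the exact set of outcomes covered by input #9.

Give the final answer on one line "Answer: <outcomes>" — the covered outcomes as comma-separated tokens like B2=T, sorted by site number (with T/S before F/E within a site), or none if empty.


Running input #9 (a=5, m=0), event by event:
  B1->T, B2->T, B3->F, B5->E, B4->T, B7->E, B6->T, B9->T
collecting distinct outcomes: B1=T, B2=T, B3=F, B4=T, B5=E, B6=T, B7=E, B9=T
Answer: B1=T, B2=T, B3=F, B4=T, B5=E, B6=T, B7=E, B9=T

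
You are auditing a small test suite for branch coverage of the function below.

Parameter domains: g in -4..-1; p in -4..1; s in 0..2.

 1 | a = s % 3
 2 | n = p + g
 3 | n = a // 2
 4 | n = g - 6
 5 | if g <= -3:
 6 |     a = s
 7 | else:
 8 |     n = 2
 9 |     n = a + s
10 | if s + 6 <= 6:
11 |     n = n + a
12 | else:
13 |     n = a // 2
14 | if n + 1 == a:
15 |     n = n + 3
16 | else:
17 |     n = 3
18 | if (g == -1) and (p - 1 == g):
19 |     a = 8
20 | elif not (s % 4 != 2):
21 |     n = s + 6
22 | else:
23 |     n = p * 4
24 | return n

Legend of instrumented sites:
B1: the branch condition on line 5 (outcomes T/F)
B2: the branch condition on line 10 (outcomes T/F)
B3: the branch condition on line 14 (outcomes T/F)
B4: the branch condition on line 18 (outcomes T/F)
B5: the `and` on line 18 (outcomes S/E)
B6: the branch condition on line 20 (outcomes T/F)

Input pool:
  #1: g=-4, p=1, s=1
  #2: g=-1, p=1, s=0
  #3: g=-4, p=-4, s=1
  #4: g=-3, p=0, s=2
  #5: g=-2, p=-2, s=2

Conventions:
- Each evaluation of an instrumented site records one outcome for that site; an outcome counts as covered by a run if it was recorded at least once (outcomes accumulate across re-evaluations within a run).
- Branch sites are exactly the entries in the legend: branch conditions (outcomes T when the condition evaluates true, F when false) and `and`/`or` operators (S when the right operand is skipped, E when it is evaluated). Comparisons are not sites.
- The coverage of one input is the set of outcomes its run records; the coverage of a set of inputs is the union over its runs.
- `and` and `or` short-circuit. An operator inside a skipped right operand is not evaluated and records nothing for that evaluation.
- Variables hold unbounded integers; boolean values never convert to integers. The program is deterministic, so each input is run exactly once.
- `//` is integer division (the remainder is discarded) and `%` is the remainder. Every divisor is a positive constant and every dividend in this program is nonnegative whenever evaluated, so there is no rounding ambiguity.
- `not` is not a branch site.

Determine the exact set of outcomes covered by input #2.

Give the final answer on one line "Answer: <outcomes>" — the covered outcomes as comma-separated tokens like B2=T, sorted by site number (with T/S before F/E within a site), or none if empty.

Simulating input #2 (g=-1, p=1, s=0) step by step:
  B1->F, B2->T, B3->F, B5->E, B4->F, B6->F
distinct outcomes covered: B1=F, B2=T, B3=F, B4=F, B5=E, B6=F

Answer: B1=F, B2=T, B3=F, B4=F, B5=E, B6=F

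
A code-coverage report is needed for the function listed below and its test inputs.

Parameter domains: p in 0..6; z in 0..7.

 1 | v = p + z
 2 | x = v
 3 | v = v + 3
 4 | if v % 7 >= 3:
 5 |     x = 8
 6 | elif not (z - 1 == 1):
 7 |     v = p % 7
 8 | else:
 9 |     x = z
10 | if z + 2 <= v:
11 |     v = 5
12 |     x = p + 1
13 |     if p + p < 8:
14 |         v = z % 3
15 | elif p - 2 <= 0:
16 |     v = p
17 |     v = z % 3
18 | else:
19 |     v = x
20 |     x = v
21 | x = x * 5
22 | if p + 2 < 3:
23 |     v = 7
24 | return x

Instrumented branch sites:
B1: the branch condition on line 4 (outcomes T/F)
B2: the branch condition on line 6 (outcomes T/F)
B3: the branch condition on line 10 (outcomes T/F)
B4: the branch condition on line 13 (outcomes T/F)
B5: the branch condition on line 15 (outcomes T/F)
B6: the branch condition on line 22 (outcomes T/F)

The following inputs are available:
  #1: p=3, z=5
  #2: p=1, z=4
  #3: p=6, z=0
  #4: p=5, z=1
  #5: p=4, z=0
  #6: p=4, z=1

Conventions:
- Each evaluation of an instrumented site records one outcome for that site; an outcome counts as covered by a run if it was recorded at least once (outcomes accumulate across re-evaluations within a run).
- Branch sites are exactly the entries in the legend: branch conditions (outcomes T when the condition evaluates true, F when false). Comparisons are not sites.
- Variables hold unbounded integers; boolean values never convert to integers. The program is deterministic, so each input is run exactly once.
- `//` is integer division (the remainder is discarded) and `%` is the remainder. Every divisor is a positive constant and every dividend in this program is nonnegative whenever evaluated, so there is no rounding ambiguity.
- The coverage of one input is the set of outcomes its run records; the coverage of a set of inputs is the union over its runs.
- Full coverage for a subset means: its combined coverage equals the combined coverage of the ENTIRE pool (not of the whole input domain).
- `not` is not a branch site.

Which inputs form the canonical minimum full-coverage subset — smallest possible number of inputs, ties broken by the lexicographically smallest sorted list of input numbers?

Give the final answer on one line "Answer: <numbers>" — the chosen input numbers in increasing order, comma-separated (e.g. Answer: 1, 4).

input #1, p=3, z=5: events B1->T, B3->T, B4->T, B6->F; outcomes B1=T, B3=T, B4=T, B6=F
input #2, p=1, z=4: events B1->F, B2->T, B3->F, B5->T, B6->F; outcomes B1=F, B2=T, B3=F, B5=T, B6=F
input #3, p=6, z=0: events B1->F, B2->T, B3->T, B4->F, B6->F; outcomes B1=F, B2=T, B3=T, B4=F, B6=F
input #4, p=5, z=1: events B1->F, B2->T, B3->T, B4->F, B6->F; outcomes B1=F, B2=T, B3=T, B4=F, B6=F
input #5, p=4, z=0: events B1->F, B2->T, B3->T, B4->F, B6->F; outcomes B1=F, B2=T, B3=T, B4=F, B6=F
input #6, p=4, z=1: events B1->F, B2->T, B3->T, B4->F, B6->F; outcomes B1=F, B2=T, B3=T, B4=F, B6=F
the full pool covers 9 outcomes: B1=T, B1=F, B2=T, B3=T, B3=F, B4=T, B4=F, B5=T, B6=F
size 1 is not enough: best union over all size-1 subsets is 5/9
size 2 is not enough: best union over all size-2 subsets is 8/9
at size 3, {1, 2, 3} reaches all 9 outcomes; every lexicographically earlier size-3 subset fails

Answer: 1, 2, 3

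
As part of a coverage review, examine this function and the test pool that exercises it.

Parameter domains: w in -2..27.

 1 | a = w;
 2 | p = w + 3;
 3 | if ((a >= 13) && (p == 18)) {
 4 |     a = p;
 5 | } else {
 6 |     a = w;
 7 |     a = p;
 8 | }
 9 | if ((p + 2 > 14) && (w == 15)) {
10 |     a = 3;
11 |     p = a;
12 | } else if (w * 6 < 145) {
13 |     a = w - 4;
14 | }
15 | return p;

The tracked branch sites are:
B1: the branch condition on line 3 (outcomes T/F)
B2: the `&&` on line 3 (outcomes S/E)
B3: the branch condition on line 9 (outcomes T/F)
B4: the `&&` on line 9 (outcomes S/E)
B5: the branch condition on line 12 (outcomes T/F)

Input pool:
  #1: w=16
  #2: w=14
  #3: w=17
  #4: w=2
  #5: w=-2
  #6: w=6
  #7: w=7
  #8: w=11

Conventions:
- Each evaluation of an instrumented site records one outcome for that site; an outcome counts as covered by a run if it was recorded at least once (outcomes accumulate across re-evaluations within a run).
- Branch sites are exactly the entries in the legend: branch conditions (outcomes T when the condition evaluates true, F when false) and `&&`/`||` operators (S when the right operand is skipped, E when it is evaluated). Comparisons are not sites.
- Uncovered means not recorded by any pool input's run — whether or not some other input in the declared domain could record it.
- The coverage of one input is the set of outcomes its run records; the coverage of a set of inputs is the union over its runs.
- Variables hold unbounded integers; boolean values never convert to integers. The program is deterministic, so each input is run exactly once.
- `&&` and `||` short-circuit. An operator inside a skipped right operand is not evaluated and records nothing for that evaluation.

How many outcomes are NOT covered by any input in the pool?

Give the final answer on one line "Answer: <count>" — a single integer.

input #1, w=16: events B2->E, B1->F, B4->E, B3->F, B5->T; outcomes B1=F, B2=E, B3=F, B4=E, B5=T
input #2, w=14: events B2->E, B1->F, B4->E, B3->F, B5->T; outcomes B1=F, B2=E, B3=F, B4=E, B5=T
input #3, w=17: events B2->E, B1->F, B4->E, B3->F, B5->T; outcomes B1=F, B2=E, B3=F, B4=E, B5=T
input #4, w=2: events B2->S, B1->F, B4->S, B3->F, B5->T; outcomes B1=F, B2=S, B3=F, B4=S, B5=T
input #5, w=-2: events B2->S, B1->F, B4->S, B3->F, B5->T; outcomes B1=F, B2=S, B3=F, B4=S, B5=T
input #6, w=6: events B2->S, B1->F, B4->S, B3->F, B5->T; outcomes B1=F, B2=S, B3=F, B4=S, B5=T
input #7, w=7: events B2->S, B1->F, B4->S, B3->F, B5->T; outcomes B1=F, B2=S, B3=F, B4=S, B5=T
input #8, w=11: events B2->S, B1->F, B4->E, B3->F, B5->T; outcomes B1=F, B2=S, B3=F, B4=E, B5=T
union over the pool: B1=F, B2=S, B2=E, B3=F, B4=S, B4=E, B5=T
uncovered (3 of 10): B1=T, B3=T, B5=F

Answer: 3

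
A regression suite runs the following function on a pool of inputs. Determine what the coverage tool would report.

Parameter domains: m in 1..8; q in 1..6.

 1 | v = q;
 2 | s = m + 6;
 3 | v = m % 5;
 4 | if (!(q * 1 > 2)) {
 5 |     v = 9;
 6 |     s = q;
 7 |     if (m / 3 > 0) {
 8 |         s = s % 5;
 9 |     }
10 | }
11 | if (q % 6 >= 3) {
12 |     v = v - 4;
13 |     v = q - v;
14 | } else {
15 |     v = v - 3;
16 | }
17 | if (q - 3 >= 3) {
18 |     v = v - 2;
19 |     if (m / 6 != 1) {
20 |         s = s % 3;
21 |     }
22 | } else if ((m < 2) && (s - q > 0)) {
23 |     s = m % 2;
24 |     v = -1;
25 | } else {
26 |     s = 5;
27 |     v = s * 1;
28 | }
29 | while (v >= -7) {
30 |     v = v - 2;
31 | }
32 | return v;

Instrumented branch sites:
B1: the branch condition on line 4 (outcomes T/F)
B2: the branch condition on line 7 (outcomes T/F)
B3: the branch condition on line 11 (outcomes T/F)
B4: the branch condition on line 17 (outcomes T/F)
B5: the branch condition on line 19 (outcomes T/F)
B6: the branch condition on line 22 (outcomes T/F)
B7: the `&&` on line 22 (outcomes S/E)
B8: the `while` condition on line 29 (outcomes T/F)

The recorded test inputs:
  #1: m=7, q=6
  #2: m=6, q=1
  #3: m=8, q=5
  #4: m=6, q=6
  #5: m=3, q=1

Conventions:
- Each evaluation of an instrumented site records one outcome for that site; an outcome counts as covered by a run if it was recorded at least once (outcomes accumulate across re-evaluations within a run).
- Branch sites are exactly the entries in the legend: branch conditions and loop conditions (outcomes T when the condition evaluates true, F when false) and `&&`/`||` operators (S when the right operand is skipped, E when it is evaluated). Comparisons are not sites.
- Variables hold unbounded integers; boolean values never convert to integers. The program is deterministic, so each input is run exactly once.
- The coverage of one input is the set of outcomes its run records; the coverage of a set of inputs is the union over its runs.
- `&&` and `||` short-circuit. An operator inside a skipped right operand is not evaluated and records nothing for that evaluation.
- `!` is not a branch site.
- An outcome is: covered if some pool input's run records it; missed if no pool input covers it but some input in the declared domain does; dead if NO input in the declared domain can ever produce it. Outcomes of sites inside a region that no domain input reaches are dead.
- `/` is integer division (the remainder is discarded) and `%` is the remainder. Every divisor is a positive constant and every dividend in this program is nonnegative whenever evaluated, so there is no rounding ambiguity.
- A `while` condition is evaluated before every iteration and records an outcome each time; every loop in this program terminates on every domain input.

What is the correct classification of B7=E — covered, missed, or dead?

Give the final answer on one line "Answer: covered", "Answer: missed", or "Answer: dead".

no pool input records B7=E
but domain input (m=1, q=1) does record it -> reachable, so missed

Answer: missed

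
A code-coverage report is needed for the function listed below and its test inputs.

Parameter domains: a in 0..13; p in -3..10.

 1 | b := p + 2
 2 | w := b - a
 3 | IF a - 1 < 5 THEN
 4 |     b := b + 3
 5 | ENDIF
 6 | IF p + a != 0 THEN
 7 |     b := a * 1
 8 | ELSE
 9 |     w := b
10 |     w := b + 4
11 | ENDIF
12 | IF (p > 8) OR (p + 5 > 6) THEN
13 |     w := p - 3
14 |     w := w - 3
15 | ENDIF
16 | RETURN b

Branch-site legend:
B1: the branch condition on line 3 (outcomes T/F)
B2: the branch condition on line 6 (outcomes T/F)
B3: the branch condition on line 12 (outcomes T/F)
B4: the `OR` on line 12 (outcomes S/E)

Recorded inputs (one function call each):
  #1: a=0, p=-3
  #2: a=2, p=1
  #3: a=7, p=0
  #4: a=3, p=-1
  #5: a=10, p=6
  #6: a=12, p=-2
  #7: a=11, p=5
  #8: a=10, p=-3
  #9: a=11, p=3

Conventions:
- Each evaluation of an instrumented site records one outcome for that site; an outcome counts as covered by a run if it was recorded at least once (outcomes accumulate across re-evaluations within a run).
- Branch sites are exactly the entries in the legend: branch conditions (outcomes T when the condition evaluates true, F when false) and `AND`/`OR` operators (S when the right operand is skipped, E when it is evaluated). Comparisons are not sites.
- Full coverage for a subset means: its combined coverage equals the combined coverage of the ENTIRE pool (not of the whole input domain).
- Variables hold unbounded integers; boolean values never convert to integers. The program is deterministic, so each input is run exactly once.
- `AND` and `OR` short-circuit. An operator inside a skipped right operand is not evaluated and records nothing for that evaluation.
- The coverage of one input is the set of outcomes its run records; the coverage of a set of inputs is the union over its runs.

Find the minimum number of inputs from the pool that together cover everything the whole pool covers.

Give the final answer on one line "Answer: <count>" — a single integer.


input #1, a=0, p=-3: events B1->T, B2->T, B4->E, B3->F; outcomes B1=T, B2=T, B3=F, B4=E
input #2, a=2, p=1: events B1->T, B2->T, B4->E, B3->F; outcomes B1=T, B2=T, B3=F, B4=E
input #3, a=7, p=0: events B1->F, B2->T, B4->E, B3->F; outcomes B1=F, B2=T, B3=F, B4=E
input #4, a=3, p=-1: events B1->T, B2->T, B4->E, B3->F; outcomes B1=T, B2=T, B3=F, B4=E
input #5, a=10, p=6: events B1->F, B2->T, B4->E, B3->T; outcomes B1=F, B2=T, B3=T, B4=E
input #6, a=12, p=-2: events B1->F, B2->T, B4->E, B3->F; outcomes B1=F, B2=T, B3=F, B4=E
input #7, a=11, p=5: events B1->F, B2->T, B4->E, B3->T; outcomes B1=F, B2=T, B3=T, B4=E
input #8, a=10, p=-3: events B1->F, B2->T, B4->E, B3->F; outcomes B1=F, B2=T, B3=F, B4=E
input #9, a=11, p=3: events B1->F, B2->T, B4->E, B3->T; outcomes B1=F, B2=T, B3=T, B4=E
together the pool reaches 6 outcomes: B1=T, B1=F, B2=T, B3=T, B3=F, B4=E
size 1 is not enough: best union over all size-1 subsets is 4/6
the canonical winner is {1, 5}: size 2, full 6-outcome coverage, earliest index list among size-2 covers
Answer: 2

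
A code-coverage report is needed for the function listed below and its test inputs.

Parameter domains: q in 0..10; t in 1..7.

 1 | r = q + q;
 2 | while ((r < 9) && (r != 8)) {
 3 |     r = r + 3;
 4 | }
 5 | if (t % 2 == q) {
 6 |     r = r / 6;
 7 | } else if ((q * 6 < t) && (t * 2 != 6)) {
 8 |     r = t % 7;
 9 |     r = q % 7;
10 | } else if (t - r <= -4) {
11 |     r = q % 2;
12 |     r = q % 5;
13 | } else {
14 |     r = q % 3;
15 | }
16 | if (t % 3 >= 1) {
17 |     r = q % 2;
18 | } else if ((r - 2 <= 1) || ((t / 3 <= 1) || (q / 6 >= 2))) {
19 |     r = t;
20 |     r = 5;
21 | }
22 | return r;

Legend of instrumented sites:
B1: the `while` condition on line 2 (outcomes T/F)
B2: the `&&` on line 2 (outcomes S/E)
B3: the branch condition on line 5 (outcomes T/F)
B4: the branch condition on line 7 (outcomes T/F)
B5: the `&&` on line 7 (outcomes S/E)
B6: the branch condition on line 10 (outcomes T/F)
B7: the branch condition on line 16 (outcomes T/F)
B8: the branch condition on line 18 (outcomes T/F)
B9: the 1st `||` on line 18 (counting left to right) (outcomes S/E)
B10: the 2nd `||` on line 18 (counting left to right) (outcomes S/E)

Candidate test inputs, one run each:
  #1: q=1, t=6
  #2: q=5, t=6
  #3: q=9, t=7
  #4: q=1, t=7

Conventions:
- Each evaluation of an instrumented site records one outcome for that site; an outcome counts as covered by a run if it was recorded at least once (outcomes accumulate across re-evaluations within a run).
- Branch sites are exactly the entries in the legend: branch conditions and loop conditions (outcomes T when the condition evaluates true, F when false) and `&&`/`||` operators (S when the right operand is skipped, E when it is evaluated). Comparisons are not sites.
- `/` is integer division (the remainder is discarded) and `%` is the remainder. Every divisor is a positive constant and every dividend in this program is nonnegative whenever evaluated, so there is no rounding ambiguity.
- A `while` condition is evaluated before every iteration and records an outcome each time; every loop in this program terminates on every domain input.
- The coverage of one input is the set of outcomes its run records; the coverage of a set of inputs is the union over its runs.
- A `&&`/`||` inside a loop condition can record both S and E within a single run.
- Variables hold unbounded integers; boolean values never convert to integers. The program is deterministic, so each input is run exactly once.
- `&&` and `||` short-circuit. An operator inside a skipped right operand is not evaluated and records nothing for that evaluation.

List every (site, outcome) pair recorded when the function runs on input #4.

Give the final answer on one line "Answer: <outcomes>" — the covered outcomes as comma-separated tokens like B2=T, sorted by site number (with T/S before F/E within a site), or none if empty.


Tracing the run of input #4 (q=1, t=7):
  B2->E, B1->T, B2->E, B1->T, B2->E, B1->F, B3->T, B7->T
distinct outcomes covered: B1=T, B1=F, B2=E, B3=T, B7=T
Answer: B1=T, B1=F, B2=E, B3=T, B7=T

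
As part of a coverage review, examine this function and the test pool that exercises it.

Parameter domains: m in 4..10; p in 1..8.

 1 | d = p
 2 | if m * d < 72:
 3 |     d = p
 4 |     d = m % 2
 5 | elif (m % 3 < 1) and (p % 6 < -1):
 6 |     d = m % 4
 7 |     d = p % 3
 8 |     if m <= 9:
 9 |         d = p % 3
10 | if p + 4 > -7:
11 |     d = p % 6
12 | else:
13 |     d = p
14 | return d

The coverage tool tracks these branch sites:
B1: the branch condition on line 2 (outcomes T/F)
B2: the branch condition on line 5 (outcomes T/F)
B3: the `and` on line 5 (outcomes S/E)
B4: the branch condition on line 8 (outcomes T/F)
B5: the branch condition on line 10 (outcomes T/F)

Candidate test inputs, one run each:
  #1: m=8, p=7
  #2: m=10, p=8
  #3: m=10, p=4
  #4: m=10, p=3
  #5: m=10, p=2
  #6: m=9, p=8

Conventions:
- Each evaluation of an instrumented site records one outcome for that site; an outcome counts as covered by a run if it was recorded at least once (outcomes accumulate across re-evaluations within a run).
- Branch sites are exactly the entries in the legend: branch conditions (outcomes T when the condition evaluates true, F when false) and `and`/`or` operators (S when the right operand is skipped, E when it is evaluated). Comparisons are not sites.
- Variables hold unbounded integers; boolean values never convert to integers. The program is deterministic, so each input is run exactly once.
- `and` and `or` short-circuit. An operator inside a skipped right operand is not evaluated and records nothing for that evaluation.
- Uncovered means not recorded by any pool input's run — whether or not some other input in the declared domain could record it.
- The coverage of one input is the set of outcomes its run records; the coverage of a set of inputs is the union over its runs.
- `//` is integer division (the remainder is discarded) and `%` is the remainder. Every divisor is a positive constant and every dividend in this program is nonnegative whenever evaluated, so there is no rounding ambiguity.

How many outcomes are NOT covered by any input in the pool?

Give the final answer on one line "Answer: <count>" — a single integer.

test 1 (m=8, p=7) fires B1->T, B5->T; hits B1=T, B5=T
test 2 (m=10, p=8) fires B1->F, B3->S, B2->F, B5->T; hits B1=F, B2=F, B3=S, B5=T
test 3 (m=10, p=4) fires B1->T, B5->T; hits B1=T, B5=T
test 4 (m=10, p=3) fires B1->T, B5->T; hits B1=T, B5=T
test 5 (m=10, p=2) fires B1->T, B5->T; hits B1=T, B5=T
test 6 (m=9, p=8) fires B1->F, B3->E, B2->F, B5->T; hits B1=F, B2=F, B3=E, B5=T
union over the pool: B1=T, B1=F, B2=F, B3=S, B3=E, B5=T
uncovered (4 of 10): B2=T, B4=T, B4=F, B5=F

Answer: 4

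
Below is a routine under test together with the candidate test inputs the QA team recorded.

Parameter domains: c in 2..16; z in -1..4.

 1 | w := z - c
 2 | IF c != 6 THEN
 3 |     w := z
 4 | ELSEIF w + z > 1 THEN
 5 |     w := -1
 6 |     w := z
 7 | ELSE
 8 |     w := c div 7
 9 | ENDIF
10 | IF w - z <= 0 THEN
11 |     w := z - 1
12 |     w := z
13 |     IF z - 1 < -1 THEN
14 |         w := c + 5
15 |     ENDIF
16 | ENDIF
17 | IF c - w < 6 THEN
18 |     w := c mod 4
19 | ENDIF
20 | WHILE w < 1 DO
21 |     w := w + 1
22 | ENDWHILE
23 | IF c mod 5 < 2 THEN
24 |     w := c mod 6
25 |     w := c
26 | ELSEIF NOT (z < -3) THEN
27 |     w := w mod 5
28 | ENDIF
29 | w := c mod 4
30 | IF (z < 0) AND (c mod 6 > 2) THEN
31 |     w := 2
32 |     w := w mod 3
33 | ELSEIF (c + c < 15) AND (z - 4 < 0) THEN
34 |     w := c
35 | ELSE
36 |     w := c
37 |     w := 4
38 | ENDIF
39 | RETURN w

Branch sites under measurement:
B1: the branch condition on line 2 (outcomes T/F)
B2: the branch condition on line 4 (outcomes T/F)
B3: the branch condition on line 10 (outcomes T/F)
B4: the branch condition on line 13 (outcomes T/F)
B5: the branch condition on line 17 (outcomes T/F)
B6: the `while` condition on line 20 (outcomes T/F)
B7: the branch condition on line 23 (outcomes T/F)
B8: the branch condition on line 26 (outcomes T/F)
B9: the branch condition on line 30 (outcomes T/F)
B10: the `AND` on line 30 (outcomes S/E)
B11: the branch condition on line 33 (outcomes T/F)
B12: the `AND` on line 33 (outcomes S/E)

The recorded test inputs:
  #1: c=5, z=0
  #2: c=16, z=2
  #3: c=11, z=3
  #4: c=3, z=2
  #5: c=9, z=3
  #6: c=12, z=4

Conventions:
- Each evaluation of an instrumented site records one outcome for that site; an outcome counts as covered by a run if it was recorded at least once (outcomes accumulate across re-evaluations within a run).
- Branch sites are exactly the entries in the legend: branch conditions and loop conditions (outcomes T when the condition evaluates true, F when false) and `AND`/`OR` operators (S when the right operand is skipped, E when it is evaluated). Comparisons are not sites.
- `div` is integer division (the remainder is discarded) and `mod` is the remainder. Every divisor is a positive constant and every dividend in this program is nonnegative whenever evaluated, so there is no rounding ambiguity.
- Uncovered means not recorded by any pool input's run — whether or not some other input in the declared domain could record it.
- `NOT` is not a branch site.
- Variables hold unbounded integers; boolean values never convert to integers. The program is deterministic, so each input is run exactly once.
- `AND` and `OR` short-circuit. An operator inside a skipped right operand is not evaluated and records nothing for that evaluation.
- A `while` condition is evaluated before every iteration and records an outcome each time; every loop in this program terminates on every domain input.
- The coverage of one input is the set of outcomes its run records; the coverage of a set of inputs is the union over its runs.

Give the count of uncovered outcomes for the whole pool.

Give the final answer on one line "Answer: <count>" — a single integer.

input #1 (c=5, z=0): events B1->T, B3->T, B4->F, B5->T, B6->F, B7->T, B10->S, B9->F, B12->E, B11->T; covers B1=T, B3=T, B4=F, B5=T, B6=F, B7=T, B9=F, B10=S, B11=T, B12=E
input #2 (c=16, z=2): events B1->T, B3->T, B4->F, B5->F, B6->F, B7->T, B10->S, B9->F, B12->S, B11->F; covers B1=T, B3=T, B4=F, B5=F, B6=F, B7=T, B9=F, B10=S, B11=F, B12=S
input #3 (c=11, z=3): events B1->T, B3->T, B4->F, B5->F, B6->F, B7->T, B10->S, B9->F, B12->S, B11->F; covers B1=T, B3=T, B4=F, B5=F, B6=F, B7=T, B9=F, B10=S, B11=F, B12=S
input #4 (c=3, z=2): events B1->T, B3->T, B4->F, B5->T, B6->F, B7->F, B8->T, B10->S, B9->F, B12->E, B11->T; covers B1=T, B3=T, B4=F, B5=T, B6=F, B7=F, B8=T, B9=F, B10=S, B11=T, B12=E
input #5 (c=9, z=3): events B1->T, B3->T, B4->F, B5->F, B6->F, B7->F, B8->T, B10->S, B9->F, B12->S, B11->F; covers B1=T, B3=T, B4=F, B5=F, B6=F, B7=F, B8=T, B9=F, B10=S, B11=F, B12=S
input #6 (c=12, z=4): events B1->T, B3->T, B4->F, B5->F, B6->F, B7->F, B8->T, B10->S, B9->F, B12->S, B11->F; covers B1=T, B3=T, B4=F, B5=F, B6=F, B7=F, B8=T, B9=F, B10=S, B11=F, B12=S
union over the pool: B1=T, B3=T, B4=F, B5=T, B5=F, B6=F, B7=T, B7=F, B8=T, B9=F, B10=S, B11=T, B11=F, B12=S, B12=E
uncovered (9 of 24): B1=F, B2=T, B2=F, B3=F, B4=T, B6=T, B8=F, B9=T, B10=E

Answer: 9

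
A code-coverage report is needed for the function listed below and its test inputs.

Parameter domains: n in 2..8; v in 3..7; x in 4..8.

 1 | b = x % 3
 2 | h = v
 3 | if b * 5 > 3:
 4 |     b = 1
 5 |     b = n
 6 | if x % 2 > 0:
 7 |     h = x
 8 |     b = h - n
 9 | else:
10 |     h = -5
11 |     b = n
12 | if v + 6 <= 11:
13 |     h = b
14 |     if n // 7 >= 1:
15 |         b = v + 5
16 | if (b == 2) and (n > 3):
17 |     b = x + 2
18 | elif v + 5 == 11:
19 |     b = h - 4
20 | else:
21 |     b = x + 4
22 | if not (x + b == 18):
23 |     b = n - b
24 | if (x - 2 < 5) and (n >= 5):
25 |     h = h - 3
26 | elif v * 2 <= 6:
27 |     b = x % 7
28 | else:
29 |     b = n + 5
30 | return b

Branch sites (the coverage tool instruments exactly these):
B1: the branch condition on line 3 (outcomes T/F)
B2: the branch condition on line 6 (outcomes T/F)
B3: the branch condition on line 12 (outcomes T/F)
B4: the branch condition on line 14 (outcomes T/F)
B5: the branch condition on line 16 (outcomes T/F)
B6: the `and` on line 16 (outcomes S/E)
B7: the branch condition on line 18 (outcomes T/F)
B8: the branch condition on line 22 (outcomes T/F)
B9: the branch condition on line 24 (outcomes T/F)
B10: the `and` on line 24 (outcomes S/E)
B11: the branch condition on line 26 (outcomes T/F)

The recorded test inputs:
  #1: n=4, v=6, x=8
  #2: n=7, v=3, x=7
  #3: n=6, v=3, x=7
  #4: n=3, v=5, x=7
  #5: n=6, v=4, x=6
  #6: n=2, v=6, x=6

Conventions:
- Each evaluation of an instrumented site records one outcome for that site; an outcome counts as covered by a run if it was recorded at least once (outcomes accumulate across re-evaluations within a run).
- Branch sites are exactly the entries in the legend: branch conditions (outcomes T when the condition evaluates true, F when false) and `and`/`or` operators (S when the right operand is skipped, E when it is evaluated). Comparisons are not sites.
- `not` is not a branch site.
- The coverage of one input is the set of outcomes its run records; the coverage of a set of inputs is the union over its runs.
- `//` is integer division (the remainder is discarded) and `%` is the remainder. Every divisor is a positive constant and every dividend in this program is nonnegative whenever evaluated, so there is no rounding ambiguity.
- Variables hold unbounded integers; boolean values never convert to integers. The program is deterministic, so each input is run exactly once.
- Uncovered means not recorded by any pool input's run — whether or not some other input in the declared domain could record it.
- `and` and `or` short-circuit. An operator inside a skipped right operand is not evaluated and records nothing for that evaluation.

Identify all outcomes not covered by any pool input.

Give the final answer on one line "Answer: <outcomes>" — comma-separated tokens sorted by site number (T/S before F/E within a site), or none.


test 1 (n=4, v=6, x=8) fires B1->T, B2->F, B3->F, B6->S, B5->F, B7->T, B8->T, B10->S, B9->F, B11->F; hits B1=T, B2=F, B3=F, B5=F, B6=S, B7=T, B8=T, B9=F, B10=S, B11=F
test 2 (n=7, v=3, x=7) fires B1->T, B2->T, B3->T, B4->T, B6->S, B5->F, B7->F, B8->F, B10->S, B9->F, B11->T; hits B1=T, B2=T, B3=T, B4=T, B5=F, B6=S, B7=F, B8=F, B9=F, B10=S, B11=T
test 3 (n=6, v=3, x=7) fires B1->T, B2->T, B3->T, B4->F, B6->S, B5->F, B7->F, B8->F, B10->S, B9->F, B11->T; hits B1=T, B2=T, B3=T, B4=F, B5=F, B6=S, B7=F, B8=F, B9=F, B10=S, B11=T
test 4 (n=3, v=5, x=7) fires B1->T, B2->T, B3->T, B4->F, B6->S, B5->F, B7->F, B8->F, B10->S, B9->F, B11->F; hits B1=T, B2=T, B3=T, B4=F, B5=F, B6=S, B7=F, B8=F, B9=F, B10=S, B11=F
test 5 (n=6, v=4, x=6) fires B1->F, B2->F, B3->T, B4->F, B6->S, B5->F, B7->F, B8->T, B10->E, B9->T; hits B1=F, B2=F, B3=T, B4=F, B5=F, B6=S, B7=F, B8=T, B9=T, B10=E
test 6 (n=2, v=6, x=6) fires B1->F, B2->F, B3->F, B6->E, B5->F, B7->T, B8->T, B10->E, B9->F, B11->F; hits B1=F, B2=F, B3=F, B5=F, B6=E, B7=T, B8=T, B9=F, B10=E, B11=F
union over the pool: B1=T, B1=F, B2=T, B2=F, B3=T, B3=F, B4=T, B4=F, B5=F, B6=S, B6=E, B7=T, B7=F, B8=T, B8=F, B9=T, B9=F, B10=S, B10=E, B11=T, B11=F
uncovered (1 of 22): B5=T
Answer: B5=T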